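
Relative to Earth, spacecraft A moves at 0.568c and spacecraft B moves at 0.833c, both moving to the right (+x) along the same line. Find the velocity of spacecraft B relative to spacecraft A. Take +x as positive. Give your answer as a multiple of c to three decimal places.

β_A = 0.568, β_B = 0.833.
Transform to A's frame with the inverse velocity-addition law: u' = (u − v)/(1 − uv/c²), taking u = β_B and v = β_A.
u' = (0.833 − 0.568) / (1 − (0.568)(0.833)) = 0.2650/0.5269 = 0.5030.

+0.503c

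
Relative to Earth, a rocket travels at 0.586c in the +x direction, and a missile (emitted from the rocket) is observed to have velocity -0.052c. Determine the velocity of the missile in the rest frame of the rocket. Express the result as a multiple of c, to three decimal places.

-0.619c

Invert the composition law: u' = (u − v)/(1 − uv/c²).
u' = (-0.052 − 0.586) / (1 − (-0.052)(0.586)) = -0.6380/1.0305 = -0.6191.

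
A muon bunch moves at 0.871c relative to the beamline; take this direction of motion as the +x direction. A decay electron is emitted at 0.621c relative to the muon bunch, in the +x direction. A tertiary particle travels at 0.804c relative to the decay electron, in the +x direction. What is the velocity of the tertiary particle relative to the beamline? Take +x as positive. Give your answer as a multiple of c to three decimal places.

0.997c

Apply u = (u' + v)/(1 + u'v/c²) successively, working outward toward the beamline.
Start: velocity of the muon bunch relative to the beamline = 0.8710c.
Compose with the decay electron (u' = 0.621 in the muon bunch frame): u_1 = (0.621 + 0.871) / (1 + 0.621·0.871) = 1.4920/1.5409 = 0.9683.
Compose with the tertiary particle (u' = 0.804 in the decay electron frame): u_2 = (0.804 + 0.968) / (1 + 0.804·0.968) = 1.7723/1.7785 = 0.9965.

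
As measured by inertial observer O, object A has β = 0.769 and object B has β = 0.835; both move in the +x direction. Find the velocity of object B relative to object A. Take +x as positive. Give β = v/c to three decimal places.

β_A = 0.769, β_B = 0.835.
Transform to A's frame with the inverse velocity-addition law: u' = (u − v)/(1 − uv/c²), taking u = β_B and v = β_A.
u' = (0.835 − 0.769) / (1 − (0.769)(0.835)) = 0.0660/0.3579 = 0.1844.

β = +0.184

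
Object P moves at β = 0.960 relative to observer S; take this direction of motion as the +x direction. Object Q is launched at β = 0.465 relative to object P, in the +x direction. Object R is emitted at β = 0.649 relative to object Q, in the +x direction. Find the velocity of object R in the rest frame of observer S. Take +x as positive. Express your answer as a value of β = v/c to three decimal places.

β = 0.997

Apply u = (u' + v)/(1 + u'v/c²) successively, working outward toward observer S.
Start: velocity of object P relative to observer S = 0.9600c.
Compose with object Q (u' = 0.465 in object P frame): u_1 = (0.465 + 0.960) / (1 + 0.465·0.960) = 1.4250/1.4464 = 0.9852.
Compose with object R (u' = 0.649 in object Q frame): u_2 = (0.649 + 0.985) / (1 + 0.649·0.985) = 1.6342/1.6394 = 0.9968.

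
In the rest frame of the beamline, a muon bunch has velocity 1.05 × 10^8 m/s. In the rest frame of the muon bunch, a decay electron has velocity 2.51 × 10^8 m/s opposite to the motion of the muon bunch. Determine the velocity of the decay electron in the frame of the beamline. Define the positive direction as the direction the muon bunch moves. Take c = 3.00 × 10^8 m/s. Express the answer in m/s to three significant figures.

-2.06 × 10^8 m/s

In units of c (dividing by 3.00 × 10^8 m/s): v = 0.350, u' = -0.837.
u = (u' + v)/(1 + u'v/c²):
u = (-0.837 + 0.350) / (1 + (-0.837)·0.350) = -0.4867/0.7072 = -0.6882
(Galilean addition would give -0.487c.)
Converting back: u = -0.6882 × 3.00 × 10^8 m/s.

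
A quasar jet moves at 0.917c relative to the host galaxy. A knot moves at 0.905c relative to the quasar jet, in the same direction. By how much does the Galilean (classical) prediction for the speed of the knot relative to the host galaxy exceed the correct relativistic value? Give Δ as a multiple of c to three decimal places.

Galilean: u_cl = 0.905 + 0.917 = 1.8220.
Relativistic: u_rel = (0.905 + 0.917) / (1 + 0.905·0.917) = 1.8220/1.8299 = 0.9957.
Δ = 1.8220 − 0.9957 = 0.8263.
(The classical prediction exceeds c; the relativistic result does not.)

Δ = 0.826c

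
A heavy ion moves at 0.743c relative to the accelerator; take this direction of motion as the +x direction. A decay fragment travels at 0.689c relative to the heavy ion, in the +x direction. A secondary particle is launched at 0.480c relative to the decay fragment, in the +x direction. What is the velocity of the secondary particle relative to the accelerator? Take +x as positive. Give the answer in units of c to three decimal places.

0.981c

Apply u = (u' + v)/(1 + u'v/c²) successively, working outward toward the accelerator.
Start: velocity of the heavy ion relative to the accelerator = 0.7430c.
Compose with the decay fragment (u' = 0.689 in the heavy ion frame): u_1 = (0.689 + 0.743) / (1 + 0.689·0.743) = 1.4320/1.5119 = 0.9471.
Compose with the secondary particle (u' = 0.480 in the decay fragment frame): u_2 = (0.480 + 0.947) / (1 + 0.480·0.947) = 1.4271/1.4546 = 0.9811.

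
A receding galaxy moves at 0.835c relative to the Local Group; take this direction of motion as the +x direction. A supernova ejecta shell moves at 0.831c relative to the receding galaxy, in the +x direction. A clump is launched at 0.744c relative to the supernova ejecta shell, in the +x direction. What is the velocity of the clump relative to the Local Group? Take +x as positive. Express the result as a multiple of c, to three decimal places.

Apply u = (u' + v)/(1 + u'v/c²) successively, working outward toward the Local Group.
Start: velocity of the receding galaxy relative to the Local Group = 0.8350c.
Compose with the supernova ejecta shell (u' = 0.831 in the receding galaxy frame): u_1 = (0.831 + 0.835) / (1 + 0.831·0.835) = 1.6660/1.6939 = 0.9835.
Compose with the clump (u' = 0.744 in the supernova ejecta shell frame): u_2 = (0.744 + 0.984) / (1 + 0.744·0.984) = 1.7275/1.7318 = 0.9976.

0.998c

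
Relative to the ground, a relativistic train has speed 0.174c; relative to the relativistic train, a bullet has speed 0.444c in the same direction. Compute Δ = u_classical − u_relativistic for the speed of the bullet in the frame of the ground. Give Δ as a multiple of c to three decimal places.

Δ = 0.044c

Galilean: u_cl = 0.444 + 0.174 = 0.6180.
Relativistic: u_rel = (0.444 + 0.174) / (1 + 0.444·0.174) = 0.6180/1.0773 = 0.5737.
Δ = 0.6180 − 0.5737 = 0.0443.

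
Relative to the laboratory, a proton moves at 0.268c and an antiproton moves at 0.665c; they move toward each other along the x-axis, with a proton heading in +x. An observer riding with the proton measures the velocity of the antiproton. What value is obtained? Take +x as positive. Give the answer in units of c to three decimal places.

-0.792c

β_A = 0.268, β_B = -0.665.
Transform to A's frame with the inverse velocity-addition law: u' = (u − v)/(1 − uv/c²), taking u = β_B and v = β_A.
u' = (-0.665 − 0.268) / (1 − (0.268)(-0.665)) = -0.9330/1.1782 = -0.7919.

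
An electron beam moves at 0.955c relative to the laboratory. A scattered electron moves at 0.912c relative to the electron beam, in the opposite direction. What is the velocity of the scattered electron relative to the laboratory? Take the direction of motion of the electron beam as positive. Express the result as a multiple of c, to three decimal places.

With v = 0.955 and u' = -0.912 (in units of c),
u = (u' + v)/(1 + u'v/c²):
u = (-0.912 + 0.955) / (1 + (-0.912)·0.955) = 0.0430/0.1290 = 0.3332
(Galilean addition would give +0.043c.)

+0.333c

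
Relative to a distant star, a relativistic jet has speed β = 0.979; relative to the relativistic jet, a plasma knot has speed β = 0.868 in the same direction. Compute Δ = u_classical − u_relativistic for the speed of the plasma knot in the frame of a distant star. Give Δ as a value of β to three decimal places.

Δ = 0.848

Galilean: u_cl = 0.868 + 0.979 = 1.8470.
Relativistic: u_rel = (0.868 + 0.979) / (1 + 0.868·0.979) = 1.8470/1.8498 = 0.9985.
Δ = 1.8470 − 0.9985 = 0.8485.
(The classical prediction exceeds c; the relativistic result does not.)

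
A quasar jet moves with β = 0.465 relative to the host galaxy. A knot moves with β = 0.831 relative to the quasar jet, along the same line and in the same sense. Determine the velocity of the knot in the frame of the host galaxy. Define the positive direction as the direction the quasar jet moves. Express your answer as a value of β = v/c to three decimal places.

With v = 0.465 and u' = 0.831 (in units of c),
u = (u' + v)/(1 + u'v/c²):
u = (0.831 + 0.465) / (1 + 0.831·0.465) = 1.2960/1.3864 = 0.9348

β = 0.935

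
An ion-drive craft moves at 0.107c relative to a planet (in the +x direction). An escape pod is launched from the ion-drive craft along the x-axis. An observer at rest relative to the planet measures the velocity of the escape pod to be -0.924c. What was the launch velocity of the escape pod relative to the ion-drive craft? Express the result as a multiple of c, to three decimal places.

-0.938c

Invert the composition law: u' = (u − v)/(1 − uv/c²).
u' = (-0.924 − 0.107) / (1 − (-0.924)(0.107)) = -1.0310/1.0989 = -0.9382.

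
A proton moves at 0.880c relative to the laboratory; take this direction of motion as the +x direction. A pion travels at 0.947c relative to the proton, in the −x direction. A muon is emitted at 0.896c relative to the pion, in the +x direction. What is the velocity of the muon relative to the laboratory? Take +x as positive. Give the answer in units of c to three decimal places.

Apply u = (u' + v)/(1 + u'v/c²) successively, working outward toward the laboratory.
Start: velocity of the proton relative to the laboratory = 0.8800c.
Compose with the pion (u' = -0.947 in the proton frame): u_1 = (-0.947 + 0.880) / (1 + (-0.947)·0.880) = -0.0670/0.1666 = -0.4021.
Compose with the muon (u' = 0.896 in the pion frame): u_2 = (0.896 + (-0.402)) / (1 + 0.896·(-0.402)) = 0.4939/0.6398 = 0.7721.

+0.772c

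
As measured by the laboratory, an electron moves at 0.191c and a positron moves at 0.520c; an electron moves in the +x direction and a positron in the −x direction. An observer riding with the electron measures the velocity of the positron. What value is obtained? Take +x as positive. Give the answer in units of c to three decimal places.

-0.647c

β_A = 0.191, β_B = -0.520.
Transform to A's frame with the inverse velocity-addition law: u' = (u − v)/(1 − uv/c²), taking u = β_B and v = β_A.
u' = (-0.520 − 0.191) / (1 − (0.191)(-0.520)) = -0.7110/1.0993 = -0.6468.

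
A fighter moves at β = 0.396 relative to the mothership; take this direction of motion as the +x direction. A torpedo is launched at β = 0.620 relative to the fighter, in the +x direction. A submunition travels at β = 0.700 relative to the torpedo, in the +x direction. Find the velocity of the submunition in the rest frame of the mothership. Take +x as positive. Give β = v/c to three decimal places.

Apply u = (u' + v)/(1 + u'v/c²) successively, working outward toward the mothership.
Start: velocity of the fighter relative to the mothership = 0.3960c.
Compose with the torpedo (u' = 0.620 in the fighter frame): u_1 = (0.620 + 0.396) / (1 + 0.620·0.396) = 1.0160/1.2455 = 0.8157.
Compose with the submunition (u' = 0.700 in the torpedo frame): u_2 = (0.700 + 0.816) / (1 + 0.700·0.816) = 1.5157/1.5710 = 0.9648.

β = 0.965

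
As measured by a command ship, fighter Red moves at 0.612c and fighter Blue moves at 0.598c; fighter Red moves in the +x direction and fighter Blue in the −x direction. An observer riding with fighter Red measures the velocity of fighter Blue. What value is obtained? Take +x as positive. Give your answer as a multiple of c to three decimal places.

-0.886c

β_A = 0.612, β_B = -0.598.
Transform to A's frame with the inverse velocity-addition law: u' = (u − v)/(1 − uv/c²), taking u = β_B and v = β_A.
u' = (-0.598 − 0.612) / (1 − (0.612)(-0.598)) = -1.2100/1.3660 = -0.8858.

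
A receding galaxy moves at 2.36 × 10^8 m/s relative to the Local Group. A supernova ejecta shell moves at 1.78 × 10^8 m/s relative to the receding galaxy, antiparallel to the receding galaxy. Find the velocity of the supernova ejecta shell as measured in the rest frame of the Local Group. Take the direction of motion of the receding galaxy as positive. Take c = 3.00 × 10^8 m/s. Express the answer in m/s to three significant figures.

In units of c (dividing by 3.00 × 10^8 m/s): v = 0.787, u' = -0.593.
u = (u' + v)/(1 + u'v/c²):
u = (-0.593 + 0.787) / (1 + (-0.593)·0.787) = 0.1933/0.5332 = 0.3626
(Galilean addition would give +0.193c.)
Converting back: u = 0.3626 × 3.00 × 10^8 m/s.

+1.09 × 10^8 m/s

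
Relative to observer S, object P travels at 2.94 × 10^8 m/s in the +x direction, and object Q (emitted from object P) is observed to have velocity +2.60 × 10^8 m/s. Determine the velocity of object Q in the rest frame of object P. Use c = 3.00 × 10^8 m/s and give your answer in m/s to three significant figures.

v = 0.980c, u = 0.867c.
Invert the composition law: u' = (u − v)/(1 − uv/c²).
u' = (0.867 − 0.980) / (1 − (0.867)(0.980)) = -0.1133/0.1507 = -0.7522.
u' = -0.7522 × 3.00 × 10^8 m/s.

-2.26 × 10^8 m/s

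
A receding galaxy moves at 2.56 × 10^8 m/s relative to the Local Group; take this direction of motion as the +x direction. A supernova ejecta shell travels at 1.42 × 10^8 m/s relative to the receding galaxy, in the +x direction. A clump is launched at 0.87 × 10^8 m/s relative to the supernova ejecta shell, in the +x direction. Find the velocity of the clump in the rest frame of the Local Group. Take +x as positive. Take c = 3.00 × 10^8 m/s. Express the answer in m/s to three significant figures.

Apply u = (u' + v)/(1 + u'v/c²) successively, working outward toward the Local Group.
(Dividing each given speed by c = 3.00 × 10^8 m/s to work in units of c.)
Start: velocity of the receding galaxy relative to the Local Group = 0.8533c.
Compose with the supernova ejecta shell (u' = 0.473 in the receding galaxy frame): u_1 = (0.473 + 0.853) / (1 + 0.473·0.853) = 1.3267/1.4039 = 0.9450.
Compose with the clump (u' = 0.290 in the supernova ejecta shell frame): u_2 = (0.290 + 0.945) / (1 + 0.290·0.945) = 1.2350/1.2740 = 0.9693.
So u = 0.9693 × 3.00 × 10^8 m/s.

2.91 × 10^8 m/s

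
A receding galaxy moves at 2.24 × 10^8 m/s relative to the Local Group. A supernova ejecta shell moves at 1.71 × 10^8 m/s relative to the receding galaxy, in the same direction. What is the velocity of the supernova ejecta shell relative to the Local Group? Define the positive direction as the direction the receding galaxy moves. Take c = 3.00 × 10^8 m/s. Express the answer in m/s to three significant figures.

2.77 × 10^8 m/s

In units of c (dividing by 3.00 × 10^8 m/s): v = 0.747, u' = 0.570.
u = (u' + v)/(1 + u'v/c²):
u = (0.570 + 0.747) / (1 + 0.570·0.747) = 1.3167/1.4256 = 0.9236
Converting back: u = 0.9236 × 3.00 × 10^8 m/s.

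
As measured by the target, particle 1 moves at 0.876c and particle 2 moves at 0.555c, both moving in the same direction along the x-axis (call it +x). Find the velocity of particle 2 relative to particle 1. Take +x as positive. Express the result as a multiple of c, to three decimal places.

β_A = 0.876, β_B = 0.555.
Transform to A's frame with the inverse velocity-addition law: u' = (u − v)/(1 − uv/c²), taking u = β_B and v = β_A.
u' = (0.555 − 0.876) / (1 − (0.876)(0.555)) = -0.3210/0.5138 = -0.6247.

-0.625c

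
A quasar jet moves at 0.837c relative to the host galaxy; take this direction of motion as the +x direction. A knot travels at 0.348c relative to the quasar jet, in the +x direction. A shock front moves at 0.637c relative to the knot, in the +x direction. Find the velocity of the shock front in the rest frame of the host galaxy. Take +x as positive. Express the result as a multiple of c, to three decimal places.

Apply u = (u' + v)/(1 + u'v/c²) successively, working outward toward the host galaxy.
Start: velocity of the quasar jet relative to the host galaxy = 0.8370c.
Compose with the knot (u' = 0.348 in the quasar jet frame): u_1 = (0.348 + 0.837) / (1 + 0.348·0.837) = 1.1850/1.2913 = 0.9177.
Compose with the shock front (u' = 0.637 in the knot frame): u_2 = (0.637 + 0.918) / (1 + 0.637·0.918) = 1.5547/1.5846 = 0.9811.

0.981c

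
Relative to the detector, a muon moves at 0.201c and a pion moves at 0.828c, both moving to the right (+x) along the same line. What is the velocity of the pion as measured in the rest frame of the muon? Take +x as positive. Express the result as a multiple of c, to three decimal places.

+0.752c

β_A = 0.201, β_B = 0.828.
Transform to A's frame with the inverse velocity-addition law: u' = (u − v)/(1 − uv/c²), taking u = β_B and v = β_A.
u' = (0.828 − 0.201) / (1 − (0.201)(0.828)) = 0.6270/0.8336 = 0.7522.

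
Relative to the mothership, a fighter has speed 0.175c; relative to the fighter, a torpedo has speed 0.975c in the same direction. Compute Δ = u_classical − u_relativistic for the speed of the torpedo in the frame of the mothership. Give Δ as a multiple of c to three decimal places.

Δ = 0.168c

Galilean: u_cl = 0.975 + 0.175 = 1.1500.
Relativistic: u_rel = (0.975 + 0.175) / (1 + 0.975·0.175) = 1.1500/1.1706 = 0.9824.
Δ = 1.1500 − 0.9824 = 0.1676.
(The classical prediction exceeds c; the relativistic result does not.)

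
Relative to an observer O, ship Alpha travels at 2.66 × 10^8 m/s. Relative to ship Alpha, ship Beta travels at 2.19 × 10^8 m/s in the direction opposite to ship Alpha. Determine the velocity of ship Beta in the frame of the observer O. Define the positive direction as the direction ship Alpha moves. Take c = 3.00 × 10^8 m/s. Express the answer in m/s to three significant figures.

+1.33 × 10^8 m/s

In units of c (dividing by 3.00 × 10^8 m/s): v = 0.887, u' = -0.730.
u = (u' + v)/(1 + u'v/c²):
u = (-0.730 + 0.887) / (1 + (-0.730)·0.887) = 0.1567/0.3527 = 0.4442
Converting back: u = 0.4442 × 3.00 × 10^8 m/s.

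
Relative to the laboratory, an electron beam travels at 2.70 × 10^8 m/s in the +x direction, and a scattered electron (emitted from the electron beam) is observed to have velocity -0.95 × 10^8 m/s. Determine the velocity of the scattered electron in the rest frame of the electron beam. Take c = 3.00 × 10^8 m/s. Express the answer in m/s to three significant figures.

-2.84 × 10^8 m/s

v = 0.900c, u = -0.317c.
Invert the composition law: u' = (u − v)/(1 − uv/c²).
u' = (-0.317 − 0.900) / (1 − (-0.317)(0.900)) = -1.2167/1.2850 = -0.9468.
u' = -0.9468 × 3.00 × 10^8 m/s.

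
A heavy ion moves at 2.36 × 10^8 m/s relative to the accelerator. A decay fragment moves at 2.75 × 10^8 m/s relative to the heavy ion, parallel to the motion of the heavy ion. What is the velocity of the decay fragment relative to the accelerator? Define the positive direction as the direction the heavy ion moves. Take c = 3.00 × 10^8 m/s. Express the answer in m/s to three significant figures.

2.97 × 10^8 m/s

In units of c (dividing by 3.00 × 10^8 m/s): v = 0.787, u' = 0.917.
u = (u' + v)/(1 + u'v/c²):
u = (0.917 + 0.787) / (1 + 0.917·0.787) = 1.7033/1.7211 = 0.9897
Converting back: u = 0.9897 × 3.00 × 10^8 m/s.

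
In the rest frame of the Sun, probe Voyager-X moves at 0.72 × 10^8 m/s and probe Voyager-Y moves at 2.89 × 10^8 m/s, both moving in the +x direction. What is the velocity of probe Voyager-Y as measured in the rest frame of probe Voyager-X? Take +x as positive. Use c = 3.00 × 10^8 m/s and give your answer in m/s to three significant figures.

β_A = 0.240, β_B = 0.963 (dividing each by c = 3.00 × 10^8 m/s).
Transform to A's frame with the inverse velocity-addition law: u' = (u − v)/(1 − uv/c²), taking u = β_B and v = β_A.
u' = (0.963 − 0.240) / (1 − (0.240)(0.963)) = 0.7233/0.7688 = 0.9409.
u' = 0.9409 × 3.00 × 10^8 m/s.

+2.82 × 10^8 m/s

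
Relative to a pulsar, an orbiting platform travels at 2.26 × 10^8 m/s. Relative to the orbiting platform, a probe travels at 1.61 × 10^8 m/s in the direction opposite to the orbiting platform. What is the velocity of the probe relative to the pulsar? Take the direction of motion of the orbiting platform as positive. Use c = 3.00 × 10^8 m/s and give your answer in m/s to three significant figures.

In units of c (dividing by 3.00 × 10^8 m/s): v = 0.753, u' = -0.537.
u = (u' + v)/(1 + u'v/c²):
u = (-0.537 + 0.753) / (1 + (-0.537)·0.753) = 0.2167/0.5957 = 0.3637
(Galilean addition would give +0.217c.)
Converting back: u = 0.3637 × 3.00 × 10^8 m/s.

+1.09 × 10^8 m/s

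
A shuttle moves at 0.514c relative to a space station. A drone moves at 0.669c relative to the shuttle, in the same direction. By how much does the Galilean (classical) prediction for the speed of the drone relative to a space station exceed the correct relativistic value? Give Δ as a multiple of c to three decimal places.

Δ = 0.303c

Galilean: u_cl = 0.669 + 0.514 = 1.1830.
Relativistic: u_rel = (0.669 + 0.514) / (1 + 0.669·0.514) = 1.1830/1.3439 = 0.8803.
Δ = 1.1830 − 0.8803 = 0.3027.
(The classical prediction exceeds c; the relativistic result does not.)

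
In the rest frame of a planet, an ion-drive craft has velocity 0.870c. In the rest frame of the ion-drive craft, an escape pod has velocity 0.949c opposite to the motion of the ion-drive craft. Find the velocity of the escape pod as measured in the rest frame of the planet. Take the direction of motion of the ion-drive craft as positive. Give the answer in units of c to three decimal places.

-0.453c

With v = 0.870 and u' = -0.949 (in units of c),
u = (u' + v)/(1 + u'v/c²):
u = (-0.949 + 0.870) / (1 + (-0.949)·0.870) = -0.0790/0.1744 = -0.4531
(Galilean addition would give -0.079c.)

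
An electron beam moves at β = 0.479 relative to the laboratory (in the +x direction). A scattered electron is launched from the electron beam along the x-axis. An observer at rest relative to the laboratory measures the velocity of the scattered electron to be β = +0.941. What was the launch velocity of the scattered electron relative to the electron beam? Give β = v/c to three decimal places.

β = +0.841

Invert the composition law: u' = (u − v)/(1 − uv/c²).
u' = (0.941 − 0.479) / (1 − (0.941)(0.479)) = 0.4620/0.5493 = 0.8411.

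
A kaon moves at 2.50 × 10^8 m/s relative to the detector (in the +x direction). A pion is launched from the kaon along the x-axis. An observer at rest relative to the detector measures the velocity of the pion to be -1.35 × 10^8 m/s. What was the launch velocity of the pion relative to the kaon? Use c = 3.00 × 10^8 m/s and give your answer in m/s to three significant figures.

v = 0.833c, u = -0.450c.
Invert the composition law: u' = (u − v)/(1 − uv/c²).
u' = (-0.450 − 0.833) / (1 − (-0.450)(0.833)) = -1.2833/1.3750 = -0.9333.
u' = -0.9333 × 3.00 × 10^8 m/s.

-2.80 × 10^8 m/s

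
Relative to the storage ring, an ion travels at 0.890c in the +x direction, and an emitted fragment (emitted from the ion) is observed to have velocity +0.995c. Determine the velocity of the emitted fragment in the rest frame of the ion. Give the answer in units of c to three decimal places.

Invert the composition law: u' = (u − v)/(1 − uv/c²).
u' = (0.995 − 0.890) / (1 − (0.995)(0.890)) = 0.1050/0.1144 = 0.9174.

+0.917c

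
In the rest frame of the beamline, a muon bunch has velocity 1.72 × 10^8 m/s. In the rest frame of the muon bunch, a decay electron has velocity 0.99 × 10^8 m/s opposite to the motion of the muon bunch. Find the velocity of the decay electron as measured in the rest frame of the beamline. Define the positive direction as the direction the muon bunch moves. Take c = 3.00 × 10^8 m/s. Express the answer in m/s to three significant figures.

+9.00 × 10^7 m/s

In units of c (dividing by 3.00 × 10^8 m/s): v = 0.573, u' = -0.330.
u = (u' + v)/(1 + u'v/c²):
u = (-0.330 + 0.573) / (1 + (-0.330)·0.573) = 0.2433/0.8108 = 0.3001
Converting back: u = 0.3001 × 3.00 × 10^8 m/s.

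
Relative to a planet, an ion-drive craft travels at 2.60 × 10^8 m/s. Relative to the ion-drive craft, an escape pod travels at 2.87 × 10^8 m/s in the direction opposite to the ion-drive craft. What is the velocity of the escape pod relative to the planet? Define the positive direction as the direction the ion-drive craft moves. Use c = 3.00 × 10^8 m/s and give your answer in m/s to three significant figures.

In units of c (dividing by 3.00 × 10^8 m/s): v = 0.867, u' = -0.957.
u = (u' + v)/(1 + u'v/c²):
u = (-0.957 + 0.867) / (1 + (-0.957)·0.867) = -0.0900/0.1709 = -0.5267
Converting back: u = -0.5267 × 3.00 × 10^8 m/s.

-1.58 × 10^8 m/s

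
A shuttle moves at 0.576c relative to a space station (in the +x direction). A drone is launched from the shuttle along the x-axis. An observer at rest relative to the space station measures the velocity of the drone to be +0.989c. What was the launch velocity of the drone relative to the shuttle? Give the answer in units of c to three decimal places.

+0.960c

Invert the composition law: u' = (u − v)/(1 − uv/c²).
u' = (0.989 − 0.576) / (1 − (0.989)(0.576)) = 0.4130/0.4303 = 0.9597.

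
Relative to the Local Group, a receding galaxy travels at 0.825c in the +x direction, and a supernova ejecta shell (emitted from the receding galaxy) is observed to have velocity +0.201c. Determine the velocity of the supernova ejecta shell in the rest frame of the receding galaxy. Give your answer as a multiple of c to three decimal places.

-0.748c

Invert the composition law: u' = (u − v)/(1 − uv/c²).
u' = (0.201 − 0.825) / (1 − (0.201)(0.825)) = -0.6240/0.8342 = -0.7480.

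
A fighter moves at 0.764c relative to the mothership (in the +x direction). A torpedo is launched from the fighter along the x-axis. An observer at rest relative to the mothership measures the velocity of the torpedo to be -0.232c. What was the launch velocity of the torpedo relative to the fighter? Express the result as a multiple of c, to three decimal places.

Invert the composition law: u' = (u − v)/(1 − uv/c²).
u' = (-0.232 − 0.764) / (1 − (-0.232)(0.764)) = -0.9960/1.1772 = -0.8460.

-0.846c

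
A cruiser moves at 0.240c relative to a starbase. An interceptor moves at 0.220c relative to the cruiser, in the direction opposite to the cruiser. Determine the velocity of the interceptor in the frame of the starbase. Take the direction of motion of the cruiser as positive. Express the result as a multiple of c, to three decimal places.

+0.021c

With v = 0.240 and u' = -0.220 (in units of c),
u = (u' + v)/(1 + u'v/c²):
u = (-0.220 + 0.240) / (1 + (-0.220)·0.240) = 0.0200/0.9472 = 0.0211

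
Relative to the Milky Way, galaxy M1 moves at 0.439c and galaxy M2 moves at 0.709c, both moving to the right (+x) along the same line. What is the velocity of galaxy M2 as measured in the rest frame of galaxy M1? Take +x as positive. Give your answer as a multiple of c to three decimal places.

+0.392c

β_A = 0.439, β_B = 0.709.
Transform to A's frame with the inverse velocity-addition law: u' = (u − v)/(1 − uv/c²), taking u = β_B and v = β_A.
u' = (0.709 − 0.439) / (1 − (0.439)(0.709)) = 0.2700/0.6887 = 0.3920.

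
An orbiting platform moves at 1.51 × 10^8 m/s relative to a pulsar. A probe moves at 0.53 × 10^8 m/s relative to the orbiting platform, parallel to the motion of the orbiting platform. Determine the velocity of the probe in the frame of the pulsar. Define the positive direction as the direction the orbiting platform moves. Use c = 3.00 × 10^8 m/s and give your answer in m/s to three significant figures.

1.87 × 10^8 m/s

In units of c (dividing by 3.00 × 10^8 m/s): v = 0.503, u' = 0.177.
u = (u' + v)/(1 + u'v/c²):
u = (0.177 + 0.503) / (1 + 0.177·0.503) = 0.6800/1.0889 = 0.6245
(Galilean addition would give +0.680c.)
Converting back: u = 0.6245 × 3.00 × 10^8 m/s.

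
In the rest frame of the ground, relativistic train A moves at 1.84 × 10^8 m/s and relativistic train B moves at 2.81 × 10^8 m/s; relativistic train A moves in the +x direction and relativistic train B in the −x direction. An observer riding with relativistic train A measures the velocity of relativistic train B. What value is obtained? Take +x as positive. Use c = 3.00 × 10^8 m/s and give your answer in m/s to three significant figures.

β_A = 0.613, β_B = -0.937 (dividing each by c = 3.00 × 10^8 m/s).
Transform to A's frame with the inverse velocity-addition law: u' = (u − v)/(1 − uv/c²), taking u = β_B and v = β_A.
u' = (-0.937 − 0.613) / (1 − (0.613)(-0.937)) = -1.5500/1.5745 = -0.9844.
u' = -0.9844 × 3.00 × 10^8 m/s.

-2.95 × 10^8 m/s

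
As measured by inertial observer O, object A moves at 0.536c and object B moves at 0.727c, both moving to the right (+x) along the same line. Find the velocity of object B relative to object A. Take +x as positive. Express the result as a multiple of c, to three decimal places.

+0.313c

β_A = 0.536, β_B = 0.727.
Transform to A's frame with the inverse velocity-addition law: u' = (u − v)/(1 − uv/c²), taking u = β_B and v = β_A.
u' = (0.727 − 0.536) / (1 − (0.536)(0.727)) = 0.1910/0.6103 = 0.3129.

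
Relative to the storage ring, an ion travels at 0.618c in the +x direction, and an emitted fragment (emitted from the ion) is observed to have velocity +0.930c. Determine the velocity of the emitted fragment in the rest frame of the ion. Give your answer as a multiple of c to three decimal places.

Invert the composition law: u' = (u − v)/(1 − uv/c²).
u' = (0.930 − 0.618) / (1 − (0.930)(0.618)) = 0.3120/0.4253 = 0.7337.

+0.734c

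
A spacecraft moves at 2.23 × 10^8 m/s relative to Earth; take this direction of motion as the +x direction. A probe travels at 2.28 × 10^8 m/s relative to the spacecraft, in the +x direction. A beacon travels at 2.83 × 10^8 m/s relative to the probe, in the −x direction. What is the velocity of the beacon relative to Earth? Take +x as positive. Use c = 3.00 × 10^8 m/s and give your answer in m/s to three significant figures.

+5.53 × 10^7 m/s

Apply u = (u' + v)/(1 + u'v/c²) successively, working outward toward Earth.
(Dividing each given speed by c = 3.00 × 10^8 m/s to work in units of c.)
Start: velocity of the spacecraft relative to Earth = 0.7433c.
Compose with the probe (u' = 0.760 in the spacecraft frame): u_1 = (0.760 + 0.743) / (1 + 0.760·0.743) = 1.5033/1.5649 = 0.9606.
Compose with the beacon (u' = -0.943 in the probe frame): u_2 = (-0.943 + 0.961) / (1 + (-0.943)·0.961) = 0.0173/0.0938 = 0.1845.
So u = 0.1845 × 3.00 × 10^8 m/s.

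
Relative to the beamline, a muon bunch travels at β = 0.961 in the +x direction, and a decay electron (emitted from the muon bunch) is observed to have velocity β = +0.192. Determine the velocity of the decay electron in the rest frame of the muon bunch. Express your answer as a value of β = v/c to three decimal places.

β = -0.943

Invert the composition law: u' = (u − v)/(1 − uv/c²).
u' = (0.192 − 0.961) / (1 − (0.192)(0.961)) = -0.7690/0.8155 = -0.9430.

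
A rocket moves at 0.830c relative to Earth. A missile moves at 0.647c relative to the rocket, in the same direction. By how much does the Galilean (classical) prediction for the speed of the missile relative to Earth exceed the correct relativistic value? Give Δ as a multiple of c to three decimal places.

Galilean: u_cl = 0.647 + 0.830 = 1.4770.
Relativistic: u_rel = (0.647 + 0.830) / (1 + 0.647·0.830) = 1.4770/1.5370 = 0.9610.
Δ = 1.4770 − 0.9610 = 0.5160.
(The classical prediction exceeds c; the relativistic result does not.)

Δ = 0.516c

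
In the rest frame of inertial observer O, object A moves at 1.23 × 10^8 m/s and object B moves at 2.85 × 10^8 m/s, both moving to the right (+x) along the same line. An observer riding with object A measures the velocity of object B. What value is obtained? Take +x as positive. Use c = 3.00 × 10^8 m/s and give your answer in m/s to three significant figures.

β_A = 0.410, β_B = 0.950 (dividing each by c = 3.00 × 10^8 m/s).
Transform to A's frame with the inverse velocity-addition law: u' = (u − v)/(1 − uv/c²), taking u = β_B and v = β_A.
u' = (0.950 − 0.410) / (1 − (0.410)(0.950)) = 0.5400/0.6105 = 0.8845.
u' = 0.8845 × 3.00 × 10^8 m/s.

+2.65 × 10^8 m/s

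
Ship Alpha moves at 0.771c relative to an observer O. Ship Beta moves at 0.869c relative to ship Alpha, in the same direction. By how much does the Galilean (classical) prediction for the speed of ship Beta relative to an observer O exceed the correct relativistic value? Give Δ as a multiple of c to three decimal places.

Δ = 0.658c

Galilean: u_cl = 0.869 + 0.771 = 1.6400.
Relativistic: u_rel = (0.869 + 0.771) / (1 + 0.869·0.771) = 1.6400/1.6700 = 0.9820.
Δ = 1.6400 − 0.9820 = 0.6580.
(The classical prediction exceeds c; the relativistic result does not.)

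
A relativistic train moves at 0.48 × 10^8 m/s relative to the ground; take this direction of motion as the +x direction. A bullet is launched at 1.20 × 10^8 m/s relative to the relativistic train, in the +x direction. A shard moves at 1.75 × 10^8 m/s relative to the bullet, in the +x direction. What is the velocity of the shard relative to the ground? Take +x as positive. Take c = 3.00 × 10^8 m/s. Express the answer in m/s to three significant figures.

Apply u = (u' + v)/(1 + u'v/c²) successively, working outward toward the ground.
(Dividing each given speed by c = 3.00 × 10^8 m/s to work in units of c.)
Start: velocity of the relativistic train relative to the ground = 0.1600c.
Compose with the bullet (u' = 0.400 in the relativistic train frame): u_1 = (0.400 + 0.160) / (1 + 0.400·0.160) = 0.5600/1.0640 = 0.5263.
Compose with the shard (u' = 0.583 in the bullet frame): u_2 = (0.583 + 0.526) / (1 + 0.583·0.526) = 1.1096/1.3070 = 0.8490.
So u = 0.8490 × 3.00 × 10^8 m/s.

2.55 × 10^8 m/s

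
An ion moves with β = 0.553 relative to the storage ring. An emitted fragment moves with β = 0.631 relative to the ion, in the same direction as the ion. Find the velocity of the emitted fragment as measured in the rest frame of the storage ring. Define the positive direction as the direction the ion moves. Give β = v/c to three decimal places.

With v = 0.553 and u' = 0.631 (in units of c),
u = (u' + v)/(1 + u'v/c²):
u = (0.631 + 0.553) / (1 + 0.631·0.553) = 1.1840/1.3489 = 0.8777

β = 0.878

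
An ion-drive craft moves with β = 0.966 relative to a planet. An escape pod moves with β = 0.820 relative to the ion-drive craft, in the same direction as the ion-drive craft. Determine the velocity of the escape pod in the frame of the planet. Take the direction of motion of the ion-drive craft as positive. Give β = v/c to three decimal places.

With v = 0.966 and u' = 0.820 (in units of c),
u = (u' + v)/(1 + u'v/c²):
u = (0.820 + 0.966) / (1 + 0.820·0.966) = 1.7860/1.7921 = 0.9966
(Galilean addition would give +1.786c, exceeding c.)

β = 0.997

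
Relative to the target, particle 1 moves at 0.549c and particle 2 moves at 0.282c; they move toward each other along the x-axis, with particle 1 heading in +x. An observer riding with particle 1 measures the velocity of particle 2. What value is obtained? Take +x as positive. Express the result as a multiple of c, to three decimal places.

-0.720c

β_A = 0.549, β_B = -0.282.
Transform to A's frame with the inverse velocity-addition law: u' = (u − v)/(1 − uv/c²), taking u = β_B and v = β_A.
u' = (-0.282 − 0.549) / (1 − (0.549)(-0.282)) = -0.8310/1.1548 = -0.7196.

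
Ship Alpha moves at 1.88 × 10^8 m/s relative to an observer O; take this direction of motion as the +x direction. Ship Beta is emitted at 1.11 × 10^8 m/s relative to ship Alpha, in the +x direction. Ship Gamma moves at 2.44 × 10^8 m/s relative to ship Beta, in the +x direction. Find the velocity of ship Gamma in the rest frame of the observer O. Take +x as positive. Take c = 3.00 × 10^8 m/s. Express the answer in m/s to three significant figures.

Apply u = (u' + v)/(1 + u'v/c²) successively, working outward toward the observer O.
(Dividing each given speed by c = 3.00 × 10^8 m/s to work in units of c.)
Start: velocity of ship Alpha relative to the observer O = 0.6267c.
Compose with ship Beta (u' = 0.370 in ship Alpha frame): u_1 = (0.370 + 0.627) / (1 + 0.370·0.627) = 0.9967/1.2319 = 0.8091.
Compose with ship Gamma (u' = 0.813 in ship Beta frame): u_2 = (0.813 + 0.809) / (1 + 0.813·0.809) = 1.6224/1.6580 = 0.9785.
So u = 0.9785 × 3.00 × 10^8 m/s.

2.94 × 10^8 m/s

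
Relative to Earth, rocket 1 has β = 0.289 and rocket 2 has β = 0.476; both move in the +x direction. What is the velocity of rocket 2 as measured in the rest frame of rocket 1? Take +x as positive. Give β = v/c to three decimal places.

β_A = 0.289, β_B = 0.476.
Transform to A's frame with the inverse velocity-addition law: u' = (u − v)/(1 − uv/c²), taking u = β_B and v = β_A.
u' = (0.476 − 0.289) / (1 − (0.289)(0.476)) = 0.1870/0.8624 = 0.2168.

β = +0.217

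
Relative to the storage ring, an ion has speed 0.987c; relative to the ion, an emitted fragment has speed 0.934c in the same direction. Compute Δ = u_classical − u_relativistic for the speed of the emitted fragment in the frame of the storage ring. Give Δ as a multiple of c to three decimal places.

Galilean: u_cl = 0.934 + 0.987 = 1.9210.
Relativistic: u_rel = (0.934 + 0.987) / (1 + 0.934·0.987) = 1.9210/1.9219 = 0.9996.
Δ = 1.9210 − 0.9996 = 0.9214.
(The classical prediction exceeds c; the relativistic result does not.)

Δ = 0.921c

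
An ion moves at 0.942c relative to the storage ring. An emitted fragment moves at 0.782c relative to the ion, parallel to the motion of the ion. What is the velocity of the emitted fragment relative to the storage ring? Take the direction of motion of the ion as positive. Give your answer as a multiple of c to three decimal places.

With v = 0.942 and u' = 0.782 (in units of c),
u = (u' + v)/(1 + u'v/c²):
u = (0.782 + 0.942) / (1 + 0.782·0.942) = 1.7240/1.7366 = 0.9927
(Galilean addition would give +1.724c, exceeding c.)

0.993c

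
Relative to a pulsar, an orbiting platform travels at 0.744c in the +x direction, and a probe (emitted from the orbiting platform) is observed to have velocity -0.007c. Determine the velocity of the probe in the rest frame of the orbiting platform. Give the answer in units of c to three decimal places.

Invert the composition law: u' = (u − v)/(1 − uv/c²).
u' = (-0.007 − 0.744) / (1 − (-0.007)(0.744)) = -0.7510/1.0052 = -0.7471.

-0.747c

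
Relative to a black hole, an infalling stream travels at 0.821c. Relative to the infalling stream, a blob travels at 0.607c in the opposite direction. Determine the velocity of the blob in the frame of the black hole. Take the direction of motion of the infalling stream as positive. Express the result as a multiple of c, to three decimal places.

With v = 0.821 and u' = -0.607 (in units of c),
u = (u' + v)/(1 + u'v/c²):
u = (-0.607 + 0.821) / (1 + (-0.607)·0.821) = 0.2140/0.5017 = 0.4266

+0.427c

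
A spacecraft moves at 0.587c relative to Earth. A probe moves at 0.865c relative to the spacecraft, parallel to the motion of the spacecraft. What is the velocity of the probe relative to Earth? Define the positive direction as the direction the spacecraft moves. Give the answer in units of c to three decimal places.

0.963c

With v = 0.587 and u' = 0.865 (in units of c),
u = (u' + v)/(1 + u'v/c²):
u = (0.865 + 0.587) / (1 + 0.865·0.587) = 1.4520/1.5078 = 0.9630
(Galilean addition would give +1.452c, exceeding c.)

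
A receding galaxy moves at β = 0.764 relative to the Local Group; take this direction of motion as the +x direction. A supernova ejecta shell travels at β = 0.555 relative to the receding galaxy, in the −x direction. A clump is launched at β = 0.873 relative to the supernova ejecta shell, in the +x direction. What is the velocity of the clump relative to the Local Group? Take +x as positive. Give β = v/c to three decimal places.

β = +0.939

Apply u = (u' + v)/(1 + u'v/c²) successively, working outward toward the Local Group.
Start: velocity of the receding galaxy relative to the Local Group = 0.7640c.
Compose with the supernova ejecta shell (u' = -0.555 in the receding galaxy frame): u_1 = (-0.555 + 0.764) / (1 + (-0.555)·0.764) = 0.2090/0.5760 = 0.3629.
Compose with the clump (u' = 0.873 in the supernova ejecta shell frame): u_2 = (0.873 + 0.363) / (1 + 0.873·0.363) = 1.2359/1.3168 = 0.9385.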